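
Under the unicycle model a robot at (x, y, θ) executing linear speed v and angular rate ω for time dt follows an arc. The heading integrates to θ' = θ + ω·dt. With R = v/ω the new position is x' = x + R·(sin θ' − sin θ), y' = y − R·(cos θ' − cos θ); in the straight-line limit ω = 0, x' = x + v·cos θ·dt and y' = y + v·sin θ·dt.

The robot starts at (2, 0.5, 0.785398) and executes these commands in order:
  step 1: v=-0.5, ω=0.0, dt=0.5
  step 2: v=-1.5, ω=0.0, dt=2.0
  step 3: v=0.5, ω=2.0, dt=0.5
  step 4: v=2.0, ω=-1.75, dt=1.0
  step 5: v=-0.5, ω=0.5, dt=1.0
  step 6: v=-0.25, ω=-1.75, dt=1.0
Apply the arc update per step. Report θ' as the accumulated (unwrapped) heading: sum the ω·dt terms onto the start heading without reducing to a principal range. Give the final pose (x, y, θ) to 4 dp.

step 1: θ'=0.7854 (straight) → pose (1.8232, 0.3232, 0.7854)
step 2: θ'=0.7854 (straight) → pose (-0.2981, -1.7981, 0.7854)
step 3: θ'=1.7854 (R=0.2500) → pose (-0.2306, -1.5681, 1.7854)
step 4: θ'=0.0354 (R=-1.1429) → pose (0.8456, -0.1826, 0.0354)
step 5: θ'=0.5354 (R=-1.0000) → pose (0.3708, -0.3219, 0.5354)
step 6: θ'=-1.2146 (R=0.1429) → pose (0.1640, -0.2488, -1.2146)

(0.1640, -0.2488, -1.2146)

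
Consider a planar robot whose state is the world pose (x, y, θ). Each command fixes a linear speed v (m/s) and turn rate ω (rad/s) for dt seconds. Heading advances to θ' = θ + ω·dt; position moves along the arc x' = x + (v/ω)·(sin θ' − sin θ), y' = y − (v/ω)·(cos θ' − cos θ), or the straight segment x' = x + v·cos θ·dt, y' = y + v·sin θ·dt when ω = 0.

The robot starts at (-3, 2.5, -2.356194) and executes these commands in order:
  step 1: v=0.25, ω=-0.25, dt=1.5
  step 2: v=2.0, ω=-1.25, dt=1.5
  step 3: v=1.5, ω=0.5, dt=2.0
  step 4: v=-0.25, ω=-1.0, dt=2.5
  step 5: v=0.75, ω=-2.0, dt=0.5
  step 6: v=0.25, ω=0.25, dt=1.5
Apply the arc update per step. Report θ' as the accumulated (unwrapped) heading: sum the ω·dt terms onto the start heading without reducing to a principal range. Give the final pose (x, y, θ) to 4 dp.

(-6.6034, 5.1467, -6.7312)

step 1: θ'=-2.7312 (R=-1.0000) → pose (-3.3081, 2.2901, -2.7312)
step 2: θ'=-4.6062 (R=-1.6000) → pose (-5.5375, 3.5877, -4.6062)
step 3: θ'=-3.6062 (R=3.0000) → pose (-7.1764, 5.9517, -3.6062)
step 4: θ'=-6.1062 (R=0.2500) → pose (-7.2444, 5.4821, -6.1062)
step 5: θ'=-7.1062 (R=-0.3750) → pose (-6.9034, 5.3680, -7.1062)
step 6: θ'=-6.7312 (R=1.0000) → pose (-6.6034, 5.1467, -6.7312)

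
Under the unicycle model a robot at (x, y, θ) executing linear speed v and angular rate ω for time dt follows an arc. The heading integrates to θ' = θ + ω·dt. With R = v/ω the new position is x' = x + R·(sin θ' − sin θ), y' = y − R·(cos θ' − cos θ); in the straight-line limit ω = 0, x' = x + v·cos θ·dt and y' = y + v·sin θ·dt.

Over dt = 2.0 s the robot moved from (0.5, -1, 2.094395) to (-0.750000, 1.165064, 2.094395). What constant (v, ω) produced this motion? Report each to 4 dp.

Δθ = 2.094395 − 2.094395 = 0.000000
ω = Δθ/dt = 0.000000/2.0 = 0.0000
ω = 0 → v = (Δx·cos θ + Δy·sin θ)/dt = 1.2500

v = 1.2500, ω = 0.0000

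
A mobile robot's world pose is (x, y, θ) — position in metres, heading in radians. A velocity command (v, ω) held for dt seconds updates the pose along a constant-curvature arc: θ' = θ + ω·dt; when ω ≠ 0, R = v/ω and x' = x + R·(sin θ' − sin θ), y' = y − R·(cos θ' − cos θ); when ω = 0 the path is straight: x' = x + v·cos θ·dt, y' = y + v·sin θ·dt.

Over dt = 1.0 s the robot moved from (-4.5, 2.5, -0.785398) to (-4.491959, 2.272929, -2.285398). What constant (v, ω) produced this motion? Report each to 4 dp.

v = 0.2500, ω = -1.5000

Δθ = -2.285398 − -0.785398 = -1.500000
ω = Δθ/dt = -1.500000/1.0 = -1.5000
R = −Δy/(cos θ' − cos θ) = -0.1667
v = R·ω = -0.1667·-1.5000 = 0.2500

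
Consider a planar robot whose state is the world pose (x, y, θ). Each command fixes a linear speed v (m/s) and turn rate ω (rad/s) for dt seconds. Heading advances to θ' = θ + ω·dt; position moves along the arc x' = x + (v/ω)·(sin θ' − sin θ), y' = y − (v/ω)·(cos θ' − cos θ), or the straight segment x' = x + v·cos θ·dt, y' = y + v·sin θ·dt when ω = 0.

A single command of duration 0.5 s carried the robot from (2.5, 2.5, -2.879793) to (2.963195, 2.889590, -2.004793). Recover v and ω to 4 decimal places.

v = -1.2500, ω = 1.7500

Δθ = -2.004793 − -2.879793 = 0.875000
ω = Δθ/dt = 0.875000/0.5 = 1.7500
R = Δx/(sin θ' − sin θ) = -0.7143
v = R·ω = -0.7143·1.7500 = -1.2500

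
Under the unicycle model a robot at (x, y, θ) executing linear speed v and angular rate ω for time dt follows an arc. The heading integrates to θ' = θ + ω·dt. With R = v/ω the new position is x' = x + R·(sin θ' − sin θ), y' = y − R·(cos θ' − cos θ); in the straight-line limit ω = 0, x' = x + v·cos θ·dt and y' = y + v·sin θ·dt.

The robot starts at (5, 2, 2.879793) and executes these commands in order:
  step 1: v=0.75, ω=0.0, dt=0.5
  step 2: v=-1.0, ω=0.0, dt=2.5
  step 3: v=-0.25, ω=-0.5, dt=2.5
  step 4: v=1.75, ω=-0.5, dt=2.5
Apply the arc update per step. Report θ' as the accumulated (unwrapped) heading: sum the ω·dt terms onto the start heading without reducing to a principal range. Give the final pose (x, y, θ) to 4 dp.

(9.6187, 4.4535, 0.3798)

step 1: θ'=2.8798 (straight) → pose (4.6378, 2.0971, 2.8798)
step 2: θ'=2.8798 (straight) → pose (7.0526, 1.4500, 2.8798)
step 3: θ'=1.6298 (R=0.5000) → pose (7.4223, 0.9965, 1.6298)
step 4: θ'=0.3798 (R=-3.5000) → pose (9.6187, 4.4535, 0.3798)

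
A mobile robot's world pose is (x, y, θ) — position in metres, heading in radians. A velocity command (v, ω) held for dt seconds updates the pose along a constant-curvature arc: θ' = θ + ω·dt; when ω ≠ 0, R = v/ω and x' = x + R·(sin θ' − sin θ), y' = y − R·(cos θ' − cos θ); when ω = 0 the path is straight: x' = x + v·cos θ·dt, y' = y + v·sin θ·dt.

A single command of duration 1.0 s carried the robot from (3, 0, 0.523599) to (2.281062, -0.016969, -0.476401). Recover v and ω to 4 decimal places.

v = -0.7500, ω = -1.0000

Δθ = -0.476401 − 0.523599 = -1.000000
ω = Δθ/dt = -1.000000/1.0 = -1.0000
R = Δx/(sin θ' − sin θ) = 0.7500
v = R·ω = 0.7500·-1.0000 = -0.7500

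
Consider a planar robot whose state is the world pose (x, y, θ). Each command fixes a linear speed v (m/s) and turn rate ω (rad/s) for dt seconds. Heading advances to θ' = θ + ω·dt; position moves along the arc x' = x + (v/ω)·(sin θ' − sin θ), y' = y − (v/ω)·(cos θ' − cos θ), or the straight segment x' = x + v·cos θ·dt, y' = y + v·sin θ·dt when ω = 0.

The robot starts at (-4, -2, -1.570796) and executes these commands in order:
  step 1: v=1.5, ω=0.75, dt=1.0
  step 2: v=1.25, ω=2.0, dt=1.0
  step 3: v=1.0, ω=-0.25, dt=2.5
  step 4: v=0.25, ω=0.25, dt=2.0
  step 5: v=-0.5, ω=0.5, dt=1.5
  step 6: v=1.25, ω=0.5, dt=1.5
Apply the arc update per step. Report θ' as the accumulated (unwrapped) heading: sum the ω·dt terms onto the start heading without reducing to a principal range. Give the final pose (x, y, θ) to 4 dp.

step 1: θ'=-0.8208 (R=2.0000) → pose (-3.4634, -3.3633, -0.8208)
step 2: θ'=1.1792 (R=0.6250) → pose (-2.4284, -3.1758, 1.1792)
step 3: θ'=0.5542 (R=-4.0000) → pose (-0.8362, -1.3012, 0.5542)
step 4: θ'=1.0542 (R=1.0000) → pose (-0.4930, -0.9448, 1.0542)
step 5: θ'=1.8042 (R=-1.0000) → pose (-0.5964, -1.6700, 1.8042)
step 6: θ'=2.5542 (R=2.5000) → pose (-1.6431, -0.1672, 2.5542)

(-1.6431, -0.1672, 2.5542)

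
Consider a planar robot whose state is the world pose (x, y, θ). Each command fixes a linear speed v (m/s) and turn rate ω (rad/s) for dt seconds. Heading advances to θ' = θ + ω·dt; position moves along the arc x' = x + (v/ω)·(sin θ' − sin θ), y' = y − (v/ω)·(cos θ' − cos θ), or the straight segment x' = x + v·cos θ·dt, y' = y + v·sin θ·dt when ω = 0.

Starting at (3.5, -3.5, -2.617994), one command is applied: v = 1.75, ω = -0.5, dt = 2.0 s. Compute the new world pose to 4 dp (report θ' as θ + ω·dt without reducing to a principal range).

θ' = -2.6180 + -0.5·2.0 = -3.6180
R = v/ω = 1.75/-0.5 = -3.5000
x' = 3.5 + -3.5000·(sin -3.6180 − sin -2.6180) = 0.1450
y' = -3.5 − -3.5000·(cos -3.6180 − cos -2.6180) = -3.5792

(0.1450, -3.5792, -3.6180)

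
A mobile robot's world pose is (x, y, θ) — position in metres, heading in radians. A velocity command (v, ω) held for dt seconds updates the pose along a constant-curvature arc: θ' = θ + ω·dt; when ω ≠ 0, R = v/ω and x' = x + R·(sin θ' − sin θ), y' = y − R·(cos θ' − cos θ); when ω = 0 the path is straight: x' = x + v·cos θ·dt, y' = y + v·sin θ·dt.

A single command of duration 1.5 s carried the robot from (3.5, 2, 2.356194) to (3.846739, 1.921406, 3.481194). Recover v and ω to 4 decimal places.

Δθ = 3.481194 − 2.356194 = 1.125000
ω = Δθ/dt = 1.125000/1.5 = 0.7500
R = Δx/(sin θ' − sin θ) = -0.3333
v = R·ω = -0.3333·0.7500 = -0.2500

v = -0.2500, ω = 0.7500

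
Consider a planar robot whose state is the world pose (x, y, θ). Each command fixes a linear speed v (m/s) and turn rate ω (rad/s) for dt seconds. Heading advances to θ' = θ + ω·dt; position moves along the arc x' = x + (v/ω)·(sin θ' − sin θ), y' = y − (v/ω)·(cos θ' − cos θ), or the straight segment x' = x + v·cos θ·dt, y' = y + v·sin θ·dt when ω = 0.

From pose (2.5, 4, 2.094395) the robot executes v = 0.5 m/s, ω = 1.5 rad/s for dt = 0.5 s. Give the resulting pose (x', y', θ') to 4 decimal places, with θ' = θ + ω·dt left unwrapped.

θ' = 2.0944 + 1.5·0.5 = 2.8444
R = v/ω = 0.5/1.5 = 0.3333
x' = 2.5 + 0.3333·(sin 2.8444 − sin 2.0944) = 2.3089
y' = 4 − 0.3333·(cos 2.8444 − cos 2.0944) = 4.1521

(2.3089, 4.1521, 2.8444)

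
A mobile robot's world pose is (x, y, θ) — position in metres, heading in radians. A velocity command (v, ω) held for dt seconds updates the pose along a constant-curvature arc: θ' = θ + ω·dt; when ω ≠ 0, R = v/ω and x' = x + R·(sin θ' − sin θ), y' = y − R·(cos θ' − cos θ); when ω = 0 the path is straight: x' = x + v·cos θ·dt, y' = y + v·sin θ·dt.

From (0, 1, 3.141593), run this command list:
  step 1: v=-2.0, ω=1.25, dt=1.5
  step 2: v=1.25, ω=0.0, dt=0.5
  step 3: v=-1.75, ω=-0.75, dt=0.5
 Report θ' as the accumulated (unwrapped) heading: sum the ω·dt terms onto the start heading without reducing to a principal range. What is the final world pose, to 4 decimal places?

(1.6125, 3.3469, 4.6416)

step 1: θ'=5.0166 (R=-1.6000) → pose (1.5265, 3.0793, 5.0166)
step 2: θ'=5.0166 (straight) → pose (1.7137, 2.4830, 5.0166)
step 3: θ'=4.6416 (R=2.3333) → pose (1.6125, 3.3469, 4.6416)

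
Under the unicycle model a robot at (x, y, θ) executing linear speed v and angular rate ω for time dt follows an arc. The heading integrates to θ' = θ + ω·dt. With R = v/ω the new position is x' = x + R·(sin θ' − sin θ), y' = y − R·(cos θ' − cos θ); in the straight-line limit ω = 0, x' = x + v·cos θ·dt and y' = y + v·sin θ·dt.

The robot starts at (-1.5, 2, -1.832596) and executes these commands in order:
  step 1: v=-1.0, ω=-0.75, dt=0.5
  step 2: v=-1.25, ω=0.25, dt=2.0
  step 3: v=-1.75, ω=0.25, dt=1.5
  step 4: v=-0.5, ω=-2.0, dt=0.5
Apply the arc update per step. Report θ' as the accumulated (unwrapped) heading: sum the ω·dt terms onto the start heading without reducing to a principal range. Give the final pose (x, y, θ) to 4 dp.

step 1: θ'=-2.2076 (R=1.3333) → pose (-1.2841, 2.4477, -2.2076)
step 2: θ'=-1.7076 (R=-5.0000) → pose (-0.3508, 4.7390, -1.7076)
step 3: θ'=-1.3326 (R=-7.0000) → pose (-0.4831, 7.3453, -1.3326)
step 4: θ'=-2.3326 (R=0.2500) → pose (-0.4210, 7.5768, -2.3326)

(-0.4210, 7.5768, -2.3326)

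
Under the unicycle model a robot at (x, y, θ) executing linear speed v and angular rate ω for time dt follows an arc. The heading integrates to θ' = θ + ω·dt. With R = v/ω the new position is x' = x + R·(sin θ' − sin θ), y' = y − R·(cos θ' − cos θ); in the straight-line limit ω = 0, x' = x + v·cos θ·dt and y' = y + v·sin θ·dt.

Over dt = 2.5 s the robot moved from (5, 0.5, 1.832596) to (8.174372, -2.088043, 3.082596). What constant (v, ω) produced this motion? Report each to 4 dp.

v = -1.7500, ω = 0.5000

Δθ = 3.082596 − 1.832596 = 1.250000
ω = Δθ/dt = 1.250000/2.5 = 0.5000
R = Δx/(sin θ' − sin θ) = -3.5000
v = R·ω = -3.5000·0.5000 = -1.7500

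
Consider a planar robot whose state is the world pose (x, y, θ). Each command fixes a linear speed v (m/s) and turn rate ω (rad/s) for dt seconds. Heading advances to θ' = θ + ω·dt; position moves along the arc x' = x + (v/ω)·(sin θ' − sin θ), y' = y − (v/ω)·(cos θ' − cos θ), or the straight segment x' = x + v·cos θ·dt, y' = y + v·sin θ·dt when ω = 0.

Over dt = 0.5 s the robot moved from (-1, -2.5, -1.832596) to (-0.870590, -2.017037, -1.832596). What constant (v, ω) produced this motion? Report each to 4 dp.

v = -1.0000, ω = 0.0000

Δθ = -1.832596 − -1.832596 = 0.000000
ω = Δθ/dt = 0.000000/0.5 = 0.0000
ω = 0 → v = (Δx·cos θ + Δy·sin θ)/dt = -1.0000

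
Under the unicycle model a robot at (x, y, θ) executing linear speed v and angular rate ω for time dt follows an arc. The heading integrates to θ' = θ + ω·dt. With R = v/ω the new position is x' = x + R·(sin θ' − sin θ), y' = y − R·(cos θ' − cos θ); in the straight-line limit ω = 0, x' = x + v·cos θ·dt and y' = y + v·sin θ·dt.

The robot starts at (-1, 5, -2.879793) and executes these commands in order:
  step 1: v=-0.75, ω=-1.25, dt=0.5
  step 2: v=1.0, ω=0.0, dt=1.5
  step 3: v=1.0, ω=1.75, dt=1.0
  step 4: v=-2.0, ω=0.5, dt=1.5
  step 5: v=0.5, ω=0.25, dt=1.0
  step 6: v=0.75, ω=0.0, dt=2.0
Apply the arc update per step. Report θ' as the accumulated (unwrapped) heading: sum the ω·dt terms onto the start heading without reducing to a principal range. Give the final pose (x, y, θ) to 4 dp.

step 1: θ'=-3.5048 (R=0.6000) → pose (-0.6315, 4.9813, -3.5048)
step 2: θ'=-3.5048 (straight) → pose (-2.0337, 5.5142, -3.5048)
step 3: θ'=-1.7548 (R=0.5714) → pose (-2.7985, 5.0846, -1.7548)
step 4: θ'=-1.0048 (R=-4.0000) → pose (-3.3548, 7.9615, -1.0048)
step 5: θ'=-0.7548 (R=2.0000) → pose (-3.0369, 7.5772, -0.7548)
step 6: θ'=-0.7548 (straight) → pose (-1.9443, 6.5495, -0.7548)

(-1.9443, 6.5495, -0.7548)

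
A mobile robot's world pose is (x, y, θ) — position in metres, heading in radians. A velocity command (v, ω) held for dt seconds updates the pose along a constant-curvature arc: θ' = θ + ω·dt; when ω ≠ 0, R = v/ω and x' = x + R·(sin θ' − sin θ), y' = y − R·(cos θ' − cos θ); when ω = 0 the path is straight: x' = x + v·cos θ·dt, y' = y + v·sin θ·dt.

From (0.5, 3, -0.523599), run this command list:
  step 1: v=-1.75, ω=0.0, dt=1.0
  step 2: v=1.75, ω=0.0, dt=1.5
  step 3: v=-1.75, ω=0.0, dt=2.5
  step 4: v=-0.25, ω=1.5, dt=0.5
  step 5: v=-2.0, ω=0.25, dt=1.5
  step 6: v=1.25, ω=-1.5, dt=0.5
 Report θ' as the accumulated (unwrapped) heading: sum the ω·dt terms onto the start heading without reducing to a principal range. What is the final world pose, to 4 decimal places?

(-4.7876, 3.7056, -0.1486)

step 1: θ'=-0.5236 (straight) → pose (-1.0155, 3.8750, -0.5236)
step 2: θ'=-0.5236 (straight) → pose (1.2578, 2.5625, -0.5236)
step 3: θ'=-0.5236 (straight) → pose (-2.5311, 4.7500, -0.5236)
step 4: θ'=0.2264 (R=-0.1667) → pose (-2.6518, 4.7681, 0.2264)
step 5: θ'=0.6014 (R=-8.0000) → pose (-5.3824, 3.5686, 0.6014)
step 6: θ'=-0.1486 (R=-0.8333) → pose (-4.7876, 3.7056, -0.1486)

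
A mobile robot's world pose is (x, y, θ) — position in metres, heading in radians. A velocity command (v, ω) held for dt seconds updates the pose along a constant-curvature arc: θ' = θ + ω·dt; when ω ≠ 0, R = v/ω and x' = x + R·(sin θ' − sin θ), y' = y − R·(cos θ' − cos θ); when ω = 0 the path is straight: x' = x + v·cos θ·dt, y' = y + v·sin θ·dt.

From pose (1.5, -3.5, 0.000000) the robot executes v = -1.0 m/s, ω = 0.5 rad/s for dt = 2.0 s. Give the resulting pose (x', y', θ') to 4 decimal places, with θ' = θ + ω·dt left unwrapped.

θ' = 0.0000 + 0.5·2.0 = 1.0000
R = v/ω = -1.0/0.5 = -2.0000
x' = 1.5 + -2.0000·(sin 1.0000 − sin 0.0000) = -0.1829
y' = -3.5 − -2.0000·(cos 1.0000 − cos 0.0000) = -4.4194

(-0.1829, -4.4194, 1.0000)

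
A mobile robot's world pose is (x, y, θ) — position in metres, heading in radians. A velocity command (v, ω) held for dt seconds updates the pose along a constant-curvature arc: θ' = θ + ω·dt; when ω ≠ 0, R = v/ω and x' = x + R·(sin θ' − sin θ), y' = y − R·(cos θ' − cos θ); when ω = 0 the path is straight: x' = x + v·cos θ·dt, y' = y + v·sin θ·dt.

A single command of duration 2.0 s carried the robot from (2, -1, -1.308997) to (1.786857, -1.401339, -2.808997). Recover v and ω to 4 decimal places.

Δθ = -2.808997 − -1.308997 = -1.500000
ω = Δθ/dt = -1.500000/2.0 = -0.7500
R = −Δy/(cos θ' − cos θ) = -0.3333
v = R·ω = -0.3333·-0.7500 = 0.2500

v = 0.2500, ω = -0.7500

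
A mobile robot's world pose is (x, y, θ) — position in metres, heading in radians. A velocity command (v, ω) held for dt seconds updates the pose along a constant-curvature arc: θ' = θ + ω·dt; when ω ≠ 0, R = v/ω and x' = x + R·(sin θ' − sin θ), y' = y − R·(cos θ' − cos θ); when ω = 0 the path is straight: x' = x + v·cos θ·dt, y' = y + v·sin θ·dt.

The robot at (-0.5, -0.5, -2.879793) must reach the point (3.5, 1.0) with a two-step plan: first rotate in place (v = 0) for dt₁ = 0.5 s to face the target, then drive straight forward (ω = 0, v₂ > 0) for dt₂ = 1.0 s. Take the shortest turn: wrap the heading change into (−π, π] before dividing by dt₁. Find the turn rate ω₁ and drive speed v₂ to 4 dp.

ω₁ = -6.0892, v₂ = 4.2720

heading to target = atan2(1−-0.5, 3.5−-0.5) = 0.3588
Δθ = wrap(0.3588 − -2.8798) = -3.0446; ω₁ = Δθ/dt₁ = -6.0892
distance = √((3.5−-0.5)² + (1−-0.5)²) = 4.2720; v₂ = distance/dt₂ = 4.2720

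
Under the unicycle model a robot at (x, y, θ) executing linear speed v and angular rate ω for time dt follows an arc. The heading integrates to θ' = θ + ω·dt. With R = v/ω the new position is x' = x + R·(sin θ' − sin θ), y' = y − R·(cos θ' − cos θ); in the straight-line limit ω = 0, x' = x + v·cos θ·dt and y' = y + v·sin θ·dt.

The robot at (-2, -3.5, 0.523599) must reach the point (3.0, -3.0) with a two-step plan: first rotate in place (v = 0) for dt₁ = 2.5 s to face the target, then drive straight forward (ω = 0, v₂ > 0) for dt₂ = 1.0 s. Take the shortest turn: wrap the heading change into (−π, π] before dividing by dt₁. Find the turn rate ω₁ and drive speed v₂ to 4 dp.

ω₁ = -0.1696, v₂ = 5.0249

heading to target = atan2(-3−-3.5, 3−-2) = 0.0997
Δθ = wrap(0.0997 − 0.5236) = -0.4239; ω₁ = Δθ/dt₁ = -0.1696
distance = √((3−-2)² + (-3−-3.5)²) = 5.0249; v₂ = distance/dt₂ = 5.0249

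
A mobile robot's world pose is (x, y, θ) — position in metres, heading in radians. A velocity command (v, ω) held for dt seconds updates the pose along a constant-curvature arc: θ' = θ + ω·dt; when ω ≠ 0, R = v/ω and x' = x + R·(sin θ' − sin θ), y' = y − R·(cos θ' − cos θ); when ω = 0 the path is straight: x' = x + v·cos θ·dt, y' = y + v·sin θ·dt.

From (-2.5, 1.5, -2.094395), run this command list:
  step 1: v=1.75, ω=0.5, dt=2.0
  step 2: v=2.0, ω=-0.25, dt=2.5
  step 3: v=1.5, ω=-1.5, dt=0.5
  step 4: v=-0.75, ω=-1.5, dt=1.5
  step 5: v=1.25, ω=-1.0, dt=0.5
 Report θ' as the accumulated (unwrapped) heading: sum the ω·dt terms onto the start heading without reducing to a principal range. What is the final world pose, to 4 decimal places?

step 1: θ'=-1.0944 (R=3.5000) → pose (-2.5792, -1.8550, -1.0944)
step 2: θ'=-1.7194 (R=-8.0000) → pose (-1.7766, -6.7081, -1.7194)
step 3: θ'=-2.4694 (R=-1.0000) → pose (-2.1428, -7.3425, -2.4694)
step 4: θ'=-4.7194 (R=0.5000) → pose (-1.3315, -7.7373, -4.7194)
step 5: θ'=-5.2194 (R=-1.2500) → pose (-1.1743, -7.1391, -5.2194)

(-1.1743, -7.1391, -5.2194)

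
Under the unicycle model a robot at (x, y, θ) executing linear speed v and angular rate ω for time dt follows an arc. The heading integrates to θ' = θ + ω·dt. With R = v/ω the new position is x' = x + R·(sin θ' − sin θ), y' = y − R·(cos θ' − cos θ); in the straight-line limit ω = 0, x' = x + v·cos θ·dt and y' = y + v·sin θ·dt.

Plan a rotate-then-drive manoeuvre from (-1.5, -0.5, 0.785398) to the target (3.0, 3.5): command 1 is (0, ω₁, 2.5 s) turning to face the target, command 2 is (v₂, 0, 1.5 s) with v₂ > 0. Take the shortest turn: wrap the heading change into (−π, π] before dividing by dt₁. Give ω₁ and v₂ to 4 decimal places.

heading to target = atan2(3.5−-0.5, 3−-1.5) = 0.7266
Δθ = wrap(0.7266 − 0.7854) = -0.0588; ω₁ = Δθ/dt₁ = -0.0235
distance = √((3−-1.5)² + (3.5−-0.5)²) = 6.0208; v₂ = distance/dt₂ = 4.0139

ω₁ = -0.0235, v₂ = 4.0139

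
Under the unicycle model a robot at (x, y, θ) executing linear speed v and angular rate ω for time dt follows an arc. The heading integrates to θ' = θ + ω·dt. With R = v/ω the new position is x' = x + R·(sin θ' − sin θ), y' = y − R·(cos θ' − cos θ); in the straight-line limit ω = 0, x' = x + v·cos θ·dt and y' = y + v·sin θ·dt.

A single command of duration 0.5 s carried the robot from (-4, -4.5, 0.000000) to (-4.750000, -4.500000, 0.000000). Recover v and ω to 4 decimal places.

Δθ = 0.000000 − 0.000000 = 0.000000
ω = Δθ/dt = 0.000000/0.5 = 0.0000
ω = 0 → v = (Δx·cos θ + Δy·sin θ)/dt = -1.5000

v = -1.5000, ω = 0.0000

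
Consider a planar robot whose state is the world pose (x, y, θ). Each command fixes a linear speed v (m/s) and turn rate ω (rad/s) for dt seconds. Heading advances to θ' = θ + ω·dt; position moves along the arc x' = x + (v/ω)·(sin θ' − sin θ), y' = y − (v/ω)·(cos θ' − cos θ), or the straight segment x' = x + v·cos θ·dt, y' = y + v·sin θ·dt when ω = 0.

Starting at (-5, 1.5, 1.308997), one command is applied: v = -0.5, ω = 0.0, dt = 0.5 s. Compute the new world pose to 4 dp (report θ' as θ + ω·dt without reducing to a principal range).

(-5.0647, 1.2585, 1.3090)

θ' = 1.3090 + 0.0·0.5 = 1.3090
ω = 0 → straight: x' = -5 + -0.5·cos(1.3090)·0.5 = -5.0647
y' = 1.5 + -0.5·sin(1.3090)·0.5 = 1.2585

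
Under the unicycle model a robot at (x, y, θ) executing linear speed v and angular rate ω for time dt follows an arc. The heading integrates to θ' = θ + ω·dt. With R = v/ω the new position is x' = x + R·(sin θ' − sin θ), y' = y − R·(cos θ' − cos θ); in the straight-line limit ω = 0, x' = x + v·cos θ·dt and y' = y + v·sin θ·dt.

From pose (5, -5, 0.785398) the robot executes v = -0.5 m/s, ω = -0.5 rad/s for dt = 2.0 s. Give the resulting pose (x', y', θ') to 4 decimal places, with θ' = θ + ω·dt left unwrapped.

θ' = 0.7854 + -0.5·2.0 = -0.2146
R = v/ω = -0.5/-0.5 = 1.0000
x' = 5 + 1.0000·(sin -0.2146 − sin 0.7854) = 4.0799
y' = -5 − 1.0000·(cos -0.2146 − cos 0.7854) = -5.2700

(4.0799, -5.2700, -0.2146)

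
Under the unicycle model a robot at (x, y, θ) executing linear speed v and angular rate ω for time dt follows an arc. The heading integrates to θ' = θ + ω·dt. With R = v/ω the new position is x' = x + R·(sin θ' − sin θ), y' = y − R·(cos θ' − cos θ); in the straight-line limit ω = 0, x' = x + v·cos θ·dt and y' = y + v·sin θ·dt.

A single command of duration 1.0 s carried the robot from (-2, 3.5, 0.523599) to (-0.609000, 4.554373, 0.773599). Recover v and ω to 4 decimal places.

Δθ = 0.773599 − 0.523599 = 0.250000
ω = Δθ/dt = 0.250000/1.0 = 0.2500
R = Δx/(sin θ' − sin θ) = 7.0000
v = R·ω = 7.0000·0.2500 = 1.7500

v = 1.7500, ω = 0.2500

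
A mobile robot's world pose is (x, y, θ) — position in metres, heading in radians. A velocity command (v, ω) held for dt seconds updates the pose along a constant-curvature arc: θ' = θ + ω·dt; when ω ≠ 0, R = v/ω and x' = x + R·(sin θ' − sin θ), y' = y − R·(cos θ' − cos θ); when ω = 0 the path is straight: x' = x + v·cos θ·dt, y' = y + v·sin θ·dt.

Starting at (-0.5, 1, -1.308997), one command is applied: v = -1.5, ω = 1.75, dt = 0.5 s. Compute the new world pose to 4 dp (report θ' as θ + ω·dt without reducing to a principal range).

(-0.9675, 1.5558, -0.4340)

θ' = -1.3090 + 1.75·0.5 = -0.4340
R = v/ω = -1.5/1.75 = -0.8571
x' = -0.5 + -0.8571·(sin -0.4340 − sin -1.3090) = -0.9675
y' = 1 − -0.8571·(cos -0.4340 − cos -1.3090) = 1.5558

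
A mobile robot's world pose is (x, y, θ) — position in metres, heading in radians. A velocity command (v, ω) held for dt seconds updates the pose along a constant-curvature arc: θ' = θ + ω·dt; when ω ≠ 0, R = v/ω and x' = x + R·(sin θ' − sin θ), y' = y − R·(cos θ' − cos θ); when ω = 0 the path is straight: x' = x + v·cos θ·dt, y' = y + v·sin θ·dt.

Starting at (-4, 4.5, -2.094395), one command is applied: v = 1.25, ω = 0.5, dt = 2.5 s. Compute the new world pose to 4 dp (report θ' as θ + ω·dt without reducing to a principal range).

θ' = -2.0944 + 0.5·2.5 = -0.8444
R = v/ω = 1.25/0.5 = 2.5000
x' = -4 + 2.5000·(sin -0.8444 − sin -2.0944) = -3.7039
y' = 4.5 − 2.5000·(cos -0.8444 − cos -2.0944) = 1.5895

(-3.7039, 1.5895, -0.8444)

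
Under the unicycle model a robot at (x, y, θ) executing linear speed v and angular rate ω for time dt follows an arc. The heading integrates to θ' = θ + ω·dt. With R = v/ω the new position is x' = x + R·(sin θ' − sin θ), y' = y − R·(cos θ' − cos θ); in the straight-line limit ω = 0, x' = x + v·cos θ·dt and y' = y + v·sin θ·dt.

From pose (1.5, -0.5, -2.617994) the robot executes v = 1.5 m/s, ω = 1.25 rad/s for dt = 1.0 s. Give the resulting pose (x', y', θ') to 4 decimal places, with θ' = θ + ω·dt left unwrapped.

(0.9246, -1.7809, -1.3680)

θ' = -2.6180 + 1.25·1.0 = -1.3680
R = v/ω = 1.5/1.25 = 1.2000
x' = 1.5 + 1.2000·(sin -1.3680 − sin -2.6180) = 0.9246
y' = -0.5 − 1.2000·(cos -1.3680 − cos -2.6180) = -1.7809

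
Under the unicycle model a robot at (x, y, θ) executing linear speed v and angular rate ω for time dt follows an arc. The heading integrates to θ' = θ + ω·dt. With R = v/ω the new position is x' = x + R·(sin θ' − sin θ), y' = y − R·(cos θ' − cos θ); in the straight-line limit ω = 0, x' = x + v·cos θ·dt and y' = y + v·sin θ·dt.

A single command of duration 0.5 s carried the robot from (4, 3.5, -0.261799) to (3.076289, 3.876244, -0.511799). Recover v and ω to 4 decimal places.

v = -2.0000, ω = -0.5000

Δθ = -0.511799 − -0.261799 = -0.250000
ω = Δθ/dt = -0.250000/0.5 = -0.5000
R = Δx/(sin θ' − sin θ) = 4.0000
v = R·ω = 4.0000·-0.5000 = -2.0000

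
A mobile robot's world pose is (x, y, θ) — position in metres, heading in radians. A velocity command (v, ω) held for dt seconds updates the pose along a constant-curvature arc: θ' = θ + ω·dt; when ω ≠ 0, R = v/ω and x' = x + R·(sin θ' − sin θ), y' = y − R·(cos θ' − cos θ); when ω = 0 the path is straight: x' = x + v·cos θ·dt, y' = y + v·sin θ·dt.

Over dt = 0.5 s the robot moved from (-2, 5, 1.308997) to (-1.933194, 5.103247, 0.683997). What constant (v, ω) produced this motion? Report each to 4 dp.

v = 0.2500, ω = -1.2500

Δθ = 0.683997 − 1.308997 = -0.625000
ω = Δθ/dt = -0.625000/0.5 = -1.2500
R = −Δy/(cos θ' − cos θ) = -0.2000
v = R·ω = -0.2000·-1.2500 = 0.2500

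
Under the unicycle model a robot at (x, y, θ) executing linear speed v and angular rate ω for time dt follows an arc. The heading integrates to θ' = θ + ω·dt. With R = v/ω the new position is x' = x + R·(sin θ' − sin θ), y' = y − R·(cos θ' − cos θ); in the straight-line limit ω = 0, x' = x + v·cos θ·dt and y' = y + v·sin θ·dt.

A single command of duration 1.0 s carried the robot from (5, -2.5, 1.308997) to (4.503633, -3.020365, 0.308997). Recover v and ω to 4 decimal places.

Δθ = 0.308997 − 1.308997 = -1.000000
ω = Δθ/dt = -1.000000/1.0 = -1.0000
R = −Δy/(cos θ' − cos θ) = 0.7500
v = R·ω = 0.7500·-1.0000 = -0.7500

v = -0.7500, ω = -1.0000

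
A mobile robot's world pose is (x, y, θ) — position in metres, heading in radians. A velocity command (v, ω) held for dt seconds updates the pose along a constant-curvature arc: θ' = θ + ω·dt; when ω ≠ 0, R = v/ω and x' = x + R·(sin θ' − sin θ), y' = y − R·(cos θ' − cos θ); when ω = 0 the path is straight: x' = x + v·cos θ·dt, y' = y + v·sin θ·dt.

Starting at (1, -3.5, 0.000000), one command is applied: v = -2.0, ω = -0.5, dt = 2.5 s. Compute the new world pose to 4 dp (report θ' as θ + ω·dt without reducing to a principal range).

θ' = 0.0000 + -0.5·2.5 = -1.2500
R = v/ω = -2.0/-0.5 = 4.0000
x' = 1 + 4.0000·(sin -1.2500 − sin 0.0000) = -2.7959
y' = -3.5 − 4.0000·(cos -1.2500 − cos 0.0000) = -0.7613

(-2.7959, -0.7613, -1.2500)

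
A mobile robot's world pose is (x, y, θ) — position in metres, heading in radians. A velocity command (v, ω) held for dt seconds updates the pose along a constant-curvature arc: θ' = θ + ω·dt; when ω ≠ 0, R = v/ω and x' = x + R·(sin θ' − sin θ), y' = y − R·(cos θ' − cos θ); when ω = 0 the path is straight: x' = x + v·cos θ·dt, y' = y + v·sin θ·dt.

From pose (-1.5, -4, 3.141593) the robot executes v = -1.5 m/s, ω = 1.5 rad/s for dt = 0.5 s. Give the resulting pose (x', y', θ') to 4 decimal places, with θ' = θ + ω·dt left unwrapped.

(-0.8184, -3.7317, 3.8916)

θ' = 3.1416 + 1.5·0.5 = 3.8916
R = v/ω = -1.5/1.5 = -1.0000
x' = -1.5 + -1.0000·(sin 3.8916 − sin 3.1416) = -0.8184
y' = -4 − -1.0000·(cos 3.8916 − cos 3.1416) = -3.7317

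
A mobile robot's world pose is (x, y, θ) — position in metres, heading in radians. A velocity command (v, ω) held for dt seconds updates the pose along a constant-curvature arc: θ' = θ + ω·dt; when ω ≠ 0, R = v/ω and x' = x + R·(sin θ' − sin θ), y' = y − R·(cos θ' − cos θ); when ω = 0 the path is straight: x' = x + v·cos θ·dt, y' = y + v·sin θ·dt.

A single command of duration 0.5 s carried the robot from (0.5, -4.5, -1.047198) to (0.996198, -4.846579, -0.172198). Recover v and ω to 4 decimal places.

Δθ = -0.172198 − -1.047198 = 0.875000
ω = Δθ/dt = 0.875000/0.5 = 1.7500
R = Δx/(sin θ' − sin θ) = 0.7143
v = R·ω = 0.7143·1.7500 = 1.2500

v = 1.2500, ω = 1.7500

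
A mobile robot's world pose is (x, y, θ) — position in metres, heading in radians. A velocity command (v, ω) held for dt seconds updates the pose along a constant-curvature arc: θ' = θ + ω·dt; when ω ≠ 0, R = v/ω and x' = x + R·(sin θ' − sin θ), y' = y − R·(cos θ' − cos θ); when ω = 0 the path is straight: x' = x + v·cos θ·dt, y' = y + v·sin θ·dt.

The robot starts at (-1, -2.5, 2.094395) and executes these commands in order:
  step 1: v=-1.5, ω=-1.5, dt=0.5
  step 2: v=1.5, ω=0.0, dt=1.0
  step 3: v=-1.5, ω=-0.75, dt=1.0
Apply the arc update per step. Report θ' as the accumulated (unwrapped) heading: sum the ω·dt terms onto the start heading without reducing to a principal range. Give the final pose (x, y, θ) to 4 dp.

(-1.3838, -2.9708, 0.5944)

step 1: θ'=1.3444 (R=1.0000) → pose (-0.8915, -3.2245, 1.3444)
step 2: θ'=1.3444 (straight) → pose (-0.5548, -1.7628, 1.3444)
step 3: θ'=0.5944 (R=2.0000) → pose (-1.3838, -2.9708, 0.5944)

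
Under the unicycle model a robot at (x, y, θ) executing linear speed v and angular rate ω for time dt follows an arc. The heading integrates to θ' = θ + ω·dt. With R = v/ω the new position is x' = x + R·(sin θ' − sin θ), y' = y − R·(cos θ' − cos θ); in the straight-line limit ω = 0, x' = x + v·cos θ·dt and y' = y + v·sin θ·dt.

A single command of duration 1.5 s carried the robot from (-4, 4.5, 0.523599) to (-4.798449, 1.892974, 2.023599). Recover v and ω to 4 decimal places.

v = -2.0000, ω = 1.0000

Δθ = 2.023599 − 0.523599 = 1.500000
ω = Δθ/dt = 1.500000/1.5 = 1.0000
R = −Δy/(cos θ' − cos θ) = -2.0000
v = R·ω = -2.0000·1.0000 = -2.0000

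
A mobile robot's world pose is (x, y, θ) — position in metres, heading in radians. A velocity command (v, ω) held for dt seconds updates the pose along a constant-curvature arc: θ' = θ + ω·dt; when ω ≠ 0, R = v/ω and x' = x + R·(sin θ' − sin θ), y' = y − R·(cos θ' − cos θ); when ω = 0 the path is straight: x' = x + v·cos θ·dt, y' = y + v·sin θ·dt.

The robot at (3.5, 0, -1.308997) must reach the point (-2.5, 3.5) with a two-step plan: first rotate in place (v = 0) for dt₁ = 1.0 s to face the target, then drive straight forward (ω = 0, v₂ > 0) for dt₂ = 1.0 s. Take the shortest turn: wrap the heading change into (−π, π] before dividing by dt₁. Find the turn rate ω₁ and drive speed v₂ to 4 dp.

ω₁ = -2.3607, v₂ = 6.9462

heading to target = atan2(3.5−0, -2.5−3.5) = 2.6135
Δθ = wrap(2.6135 − -1.3090) = -2.3607; ω₁ = Δθ/dt₁ = -2.3607
distance = √((-2.5−3.5)² + (3.5−0)²) = 6.9462; v₂ = distance/dt₂ = 6.9462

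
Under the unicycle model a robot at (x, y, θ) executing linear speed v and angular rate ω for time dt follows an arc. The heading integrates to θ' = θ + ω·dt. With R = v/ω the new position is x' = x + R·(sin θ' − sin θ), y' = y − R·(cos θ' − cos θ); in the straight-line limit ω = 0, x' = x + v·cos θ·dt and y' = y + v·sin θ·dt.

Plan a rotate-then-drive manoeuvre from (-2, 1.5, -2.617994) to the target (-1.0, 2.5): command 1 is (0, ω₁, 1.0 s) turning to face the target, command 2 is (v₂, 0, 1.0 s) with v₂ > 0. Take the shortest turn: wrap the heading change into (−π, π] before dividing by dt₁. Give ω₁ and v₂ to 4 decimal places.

ω₁ = -2.8798, v₂ = 1.4142

heading to target = atan2(2.5−1.5, -1−-2) = 0.7854
Δθ = wrap(0.7854 − -2.6180) = -2.8798; ω₁ = Δθ/dt₁ = -2.8798
distance = √((-1−-2)² + (2.5−1.5)²) = 1.4142; v₂ = distance/dt₂ = 1.4142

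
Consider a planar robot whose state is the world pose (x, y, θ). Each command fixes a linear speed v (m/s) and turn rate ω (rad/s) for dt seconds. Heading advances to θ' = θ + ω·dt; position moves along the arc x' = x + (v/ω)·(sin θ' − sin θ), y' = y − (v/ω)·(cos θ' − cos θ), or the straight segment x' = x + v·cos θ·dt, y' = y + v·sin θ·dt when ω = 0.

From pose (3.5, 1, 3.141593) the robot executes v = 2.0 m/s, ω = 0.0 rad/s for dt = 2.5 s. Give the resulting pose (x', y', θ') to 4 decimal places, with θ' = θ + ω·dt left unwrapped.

(-1.5000, 1.0000, 3.1416)

θ' = 3.1416 + 0.0·2.5 = 3.1416
ω = 0 → straight: x' = 3.5 + 2.0·cos(3.1416)·2.5 = -1.5000
y' = 1 + 2.0·sin(3.1416)·2.5 = 1.0000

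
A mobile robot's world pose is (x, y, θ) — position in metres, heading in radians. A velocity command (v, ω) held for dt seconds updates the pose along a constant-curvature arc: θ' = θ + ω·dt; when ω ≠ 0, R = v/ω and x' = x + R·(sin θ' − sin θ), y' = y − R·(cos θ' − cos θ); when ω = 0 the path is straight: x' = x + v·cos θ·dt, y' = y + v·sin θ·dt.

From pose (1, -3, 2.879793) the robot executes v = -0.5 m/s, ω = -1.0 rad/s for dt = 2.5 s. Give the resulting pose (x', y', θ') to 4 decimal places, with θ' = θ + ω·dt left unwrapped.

θ' = 2.8798 + -1.0·2.5 = 0.3798
R = v/ω = -0.5/-1.0 = 0.5000
x' = 1 + 0.5000·(sin 0.3798 − sin 2.8798) = 1.0560
y' = -3 − 0.5000·(cos 0.3798 − cos 2.8798) = -3.9473

(1.0560, -3.9473, 0.3798)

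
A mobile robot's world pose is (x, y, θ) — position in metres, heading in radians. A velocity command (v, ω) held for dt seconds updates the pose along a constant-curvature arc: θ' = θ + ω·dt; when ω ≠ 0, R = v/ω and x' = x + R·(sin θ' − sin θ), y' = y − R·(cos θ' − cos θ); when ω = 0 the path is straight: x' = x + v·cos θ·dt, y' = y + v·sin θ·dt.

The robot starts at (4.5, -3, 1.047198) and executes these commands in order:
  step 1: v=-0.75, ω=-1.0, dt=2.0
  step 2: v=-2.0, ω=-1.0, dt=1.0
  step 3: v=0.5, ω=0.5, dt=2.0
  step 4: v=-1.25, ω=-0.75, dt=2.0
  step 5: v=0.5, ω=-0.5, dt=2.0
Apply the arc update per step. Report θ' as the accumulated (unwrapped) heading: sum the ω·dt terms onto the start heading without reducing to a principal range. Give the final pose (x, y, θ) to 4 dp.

step 1: θ'=-0.9528 (R=0.7500) → pose (3.2392, -3.0596, -0.9528)
step 2: θ'=-1.9528 (R=2.0000) → pose (3.0134, -1.1552, -1.9528)
step 3: θ'=-0.9528 (R=1.0000) → pose (3.1263, -2.1074, -0.9528)
step 4: θ'=-2.4528 (R=1.6667) → pose (3.4254, 0.1450, -2.4528)
step 5: θ'=-3.4528 (R=-1.0000) → pose (2.4836, -0.0350, -3.4528)

(2.4836, -0.0350, -3.4528)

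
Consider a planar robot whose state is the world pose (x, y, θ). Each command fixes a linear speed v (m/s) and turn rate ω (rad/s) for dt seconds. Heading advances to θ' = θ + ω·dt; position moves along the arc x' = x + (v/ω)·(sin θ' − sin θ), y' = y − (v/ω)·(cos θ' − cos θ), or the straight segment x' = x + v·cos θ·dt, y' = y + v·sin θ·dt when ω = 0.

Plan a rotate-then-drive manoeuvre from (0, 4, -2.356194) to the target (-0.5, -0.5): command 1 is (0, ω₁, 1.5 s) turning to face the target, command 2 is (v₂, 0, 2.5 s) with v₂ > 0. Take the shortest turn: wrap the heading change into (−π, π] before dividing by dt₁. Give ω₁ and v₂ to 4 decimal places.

heading to target = atan2(-0.5−4, -0.5−0) = -1.6815
Δθ = wrap(-1.6815 − -2.3562) = 0.6747; ω₁ = Δθ/dt₁ = 0.4498
distance = √((-0.5−0)² + (-0.5−4)²) = 4.5277; v₂ = distance/dt₂ = 1.8111

ω₁ = 0.4498, v₂ = 1.8111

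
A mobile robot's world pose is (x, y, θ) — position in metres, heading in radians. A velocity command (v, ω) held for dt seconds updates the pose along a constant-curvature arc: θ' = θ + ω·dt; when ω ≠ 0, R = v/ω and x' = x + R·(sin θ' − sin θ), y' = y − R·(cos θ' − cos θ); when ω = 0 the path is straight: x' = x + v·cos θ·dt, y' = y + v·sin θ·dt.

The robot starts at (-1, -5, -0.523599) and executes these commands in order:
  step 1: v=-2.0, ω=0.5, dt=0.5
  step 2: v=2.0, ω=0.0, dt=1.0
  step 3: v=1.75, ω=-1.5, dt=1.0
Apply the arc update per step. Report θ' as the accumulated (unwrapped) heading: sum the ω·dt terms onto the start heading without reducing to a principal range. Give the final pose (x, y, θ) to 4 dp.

(0.8339, -6.5115, -1.7736)

step 1: θ'=-0.2736 (R=-4.0000) → pose (-1.9192, -4.6129, -0.2736)
step 2: θ'=-0.2736 (straight) → pose (0.0064, -5.1533, -0.2736)
step 3: θ'=-1.7736 (R=-1.1667) → pose (0.8339, -6.5115, -1.7736)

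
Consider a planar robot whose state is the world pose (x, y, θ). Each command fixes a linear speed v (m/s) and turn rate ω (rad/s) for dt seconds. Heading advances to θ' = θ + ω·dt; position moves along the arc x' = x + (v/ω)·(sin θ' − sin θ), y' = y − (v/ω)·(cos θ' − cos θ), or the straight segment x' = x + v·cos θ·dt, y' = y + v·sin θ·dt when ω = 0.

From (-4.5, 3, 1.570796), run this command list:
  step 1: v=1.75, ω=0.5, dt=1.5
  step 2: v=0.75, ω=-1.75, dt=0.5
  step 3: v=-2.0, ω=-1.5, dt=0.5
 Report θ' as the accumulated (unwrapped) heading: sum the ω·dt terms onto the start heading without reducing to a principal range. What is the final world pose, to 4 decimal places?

(-6.0190, 4.8741, 0.6958)

step 1: θ'=2.3208 (R=3.5000) → pose (-5.4391, 5.3857, 2.3208)
step 2: θ'=1.4458 (R=-0.4286) → pose (-5.5507, 5.7313, 1.4458)
step 3: θ'=0.6958 (R=1.3333) → pose (-6.0190, 4.8741, 0.6958)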